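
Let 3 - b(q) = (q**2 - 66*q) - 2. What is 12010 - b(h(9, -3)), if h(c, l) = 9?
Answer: 11492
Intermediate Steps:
b(q) = 5 - q**2 + 66*q (b(q) = 3 - ((q**2 - 66*q) - 2) = 3 - (-2 + q**2 - 66*q) = 3 + (2 - q**2 + 66*q) = 5 - q**2 + 66*q)
12010 - b(h(9, -3)) = 12010 - (5 - 1*9**2 + 66*9) = 12010 - (5 - 1*81 + 594) = 12010 - (5 - 81 + 594) = 12010 - 1*518 = 12010 - 518 = 11492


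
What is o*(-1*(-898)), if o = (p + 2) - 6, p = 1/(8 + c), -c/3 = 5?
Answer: -26042/7 ≈ -3720.3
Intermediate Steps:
c = -15 (c = -3*5 = -15)
p = -1/7 (p = 1/(8 - 15) = 1/(-7) = -1/7 ≈ -0.14286)
o = -29/7 (o = (-1/7 + 2) - 6 = 13/7 - 6 = -29/7 ≈ -4.1429)
o*(-1*(-898)) = -(-29)*(-898)/7 = -29/7*898 = -26042/7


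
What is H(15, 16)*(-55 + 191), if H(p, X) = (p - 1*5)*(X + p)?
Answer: 42160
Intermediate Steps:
H(p, X) = (-5 + p)*(X + p) (H(p, X) = (p - 5)*(X + p) = (-5 + p)*(X + p))
H(15, 16)*(-55 + 191) = (15² - 5*16 - 5*15 + 16*15)*(-55 + 191) = (225 - 80 - 75 + 240)*136 = 310*136 = 42160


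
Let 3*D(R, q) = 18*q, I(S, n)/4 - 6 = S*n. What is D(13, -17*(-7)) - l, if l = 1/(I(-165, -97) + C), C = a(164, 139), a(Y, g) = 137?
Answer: 45825233/64181 ≈ 714.00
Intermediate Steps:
I(S, n) = 24 + 4*S*n (I(S, n) = 24 + 4*(S*n) = 24 + 4*S*n)
C = 137
D(R, q) = 6*q (D(R, q) = (18*q)/3 = 6*q)
l = 1/64181 (l = 1/((24 + 4*(-165)*(-97)) + 137) = 1/((24 + 64020) + 137) = 1/(64044 + 137) = 1/64181 ≈ 1.5581e-5)
D(13, -17*(-7)) - l = 6*(-17*(-7)) - 1*1/64181 = 6*119 - 1/64181 = 714 - 1/64181 = 45825233/64181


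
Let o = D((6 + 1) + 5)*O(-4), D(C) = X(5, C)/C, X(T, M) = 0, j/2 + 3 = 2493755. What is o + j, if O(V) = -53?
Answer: 4987504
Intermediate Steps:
j = 4987504 (j = -6 + 2*2493755 = -6 + 4987510 = 4987504)
D(C) = 0 (D(C) = 0/C = 0)
o = 0 (o = 0*(-53) = 0)
o + j = 0 + 4987504 = 4987504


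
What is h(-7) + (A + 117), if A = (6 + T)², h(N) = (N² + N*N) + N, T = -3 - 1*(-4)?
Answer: 257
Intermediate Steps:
T = 1 (T = -3 + 4 = 1)
h(N) = N + 2*N² (h(N) = (N² + N²) + N = 2*N² + N = N + 2*N²)
A = 49 (A = (6 + 1)² = 7² = 49)
h(-7) + (A + 117) = -7*(1 + 2*(-7)) + (49 + 117) = -7*(1 - 14) + 166 = -7*(-13) + 166 = 91 + 166 = 257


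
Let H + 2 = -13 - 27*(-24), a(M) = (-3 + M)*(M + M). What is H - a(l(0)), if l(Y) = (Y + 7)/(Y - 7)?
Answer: 625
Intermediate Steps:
l(Y) = (7 + Y)/(-7 + Y)
a(M) = 2*M*(-3 + M) (a(M) = (-3 + M)*(2*M) = 2*M*(-3 + M))
H = 633 (H = -2 + (-13 - 27*(-24)) = -2 + (-13 + 648) = -2 + 635 = 633)
H - a(l(0)) = 633 - 2*(7 + 0)/(-7 + 0)*(-3 + (7 + 0)/(-7 + 0)) = 633 - 2*7/(-7)*(-3 + 7/(-7)) = 633 - 2*(-⅐*7)*(-3 - ⅐*7) = 633 - 2*(-1)*(-3 - 1) = 633 - 2*(-1)*(-4) = 633 - 1*8 = 633 - 8 = 625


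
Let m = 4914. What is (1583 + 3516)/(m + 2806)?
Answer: 5099/7720 ≈ 0.66049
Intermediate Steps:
(1583 + 3516)/(m + 2806) = (1583 + 3516)/(4914 + 2806) = 5099/7720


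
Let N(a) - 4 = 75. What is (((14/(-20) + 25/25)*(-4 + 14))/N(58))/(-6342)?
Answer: -1/167006 ≈ -5.9878e-6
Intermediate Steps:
N(a) = 79 (N(a) = 4 + 75 = 79)
(((14/(-20) + 25/25)*(-4 + 14))/N(58))/(-6342) = (((14/(-20) + 25/25)*(-4 + 14))/79)/(-6342) = (((14*(-1/20) + 25*(1/25))*10)*(1/79))*(-1/6342) = (((-7/10 + 1)*10)*(1/79))*(-1/6342) = (((3/10)*10)*(1/79))*(-1/6342) = (3*(1/79))*(-1/6342) = (3/79)*(-1/6342) = -1/167006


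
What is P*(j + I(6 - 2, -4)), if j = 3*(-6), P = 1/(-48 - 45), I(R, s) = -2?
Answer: 20/93 ≈ 0.21505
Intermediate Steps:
P = -1/93 (P = 1/(-93) = -1/93 ≈ -0.010753)
j = -18
P*(j + I(6 - 2, -4)) = -(-18 - 2)/93 = -1/93*(-20) = 20/93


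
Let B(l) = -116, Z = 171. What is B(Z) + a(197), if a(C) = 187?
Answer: 71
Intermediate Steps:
B(Z) + a(197) = -116 + 187 = 71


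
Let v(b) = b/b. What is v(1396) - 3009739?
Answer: -3009738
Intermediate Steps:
v(b) = 1
v(1396) - 3009739 = 1 - 3009739 = -3009738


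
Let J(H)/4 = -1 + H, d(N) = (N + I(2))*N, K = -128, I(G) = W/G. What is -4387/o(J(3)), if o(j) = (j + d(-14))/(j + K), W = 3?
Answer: 175480/61 ≈ 2876.7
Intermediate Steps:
I(G) = 3/G
d(N) = N*(3/2 + N) (d(N) = (N + 3/2)*N = (3/2 + N)*N = N*(3/2 + N))
J(H) = -4 + 4*H (J(H) = 4*(-1 + H) = -4 + 4*H)
o(j) = (175 + j)/(-128 + j) (o(j) = (j + (1/2)*(-14)*(3 + 2*(-14)))/(j - 128) = (j + (1/2)*(-14)*(3 - 28))/(-128 + j) = (j + (1/2)*(-14)*(-25))/(-128 + j) = (j + 175)/(-128 + j) = (175 + j)/(-128 + j))
-4387/o(J(3)) = -4387*(-128 + (-4 + 4*3))/(175 + (-4 + 4*3)) = -4387*(-128 + (-4 + 12))/(175 + (-4 + 12)) = -4387*(-128 + 8)/(175 + 8) = -4387/(183/(-120)) = -4387/((-1/120*183)) = -4387/(-61/40) = -4387*(-40/61) = 175480/61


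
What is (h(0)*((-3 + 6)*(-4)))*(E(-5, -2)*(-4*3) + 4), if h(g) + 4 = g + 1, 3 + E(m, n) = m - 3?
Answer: 4896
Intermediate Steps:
E(m, n) = -6 + m (E(m, n) = -3 + (m - 3) = -3 + (-3 + m) = -6 + m)
h(g) = -3 + g (h(g) = -4 + (g + 1) = -4 + (1 + g) = -3 + g)
(h(0)*((-3 + 6)*(-4)))*(E(-5, -2)*(-4*3) + 4) = ((-3 + 0)*((-3 + 6)*(-4)))*((-6 - 5)*(-4*3) + 4) = (-9*(-4))*(-11*(-12) + 4) = (-3*(-12))*(132 + 4) = 36*136 = 4896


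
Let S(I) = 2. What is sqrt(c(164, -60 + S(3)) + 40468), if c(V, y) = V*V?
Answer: 2*sqrt(16841) ≈ 259.55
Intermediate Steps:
c(V, y) = V**2
sqrt(c(164, -60 + S(3)) + 40468) = sqrt(164**2 + 40468) = sqrt(26896 + 40468) = sqrt(67364) = 2*sqrt(16841)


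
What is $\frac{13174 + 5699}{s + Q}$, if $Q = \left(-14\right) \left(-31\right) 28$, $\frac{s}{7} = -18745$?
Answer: $- \frac{81}{511} \approx -0.15851$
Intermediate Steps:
$s = -131215$ ($s = 7 \left(-18745\right) = -131215$)
$Q = 12152$ ($Q = 434 \cdot 28 = 12152$)
$\frac{13174 + 5699}{s + Q} = \frac{13174 + 5699}{-131215 + 12152} = \frac{18873}{-119063} = 18873 \left(- \frac{1}{119063}\right) = - \frac{81}{511}$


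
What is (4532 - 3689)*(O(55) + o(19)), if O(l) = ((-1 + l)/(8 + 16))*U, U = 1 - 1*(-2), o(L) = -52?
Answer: -152583/4 ≈ -38146.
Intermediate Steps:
U = 3 (U = 1 + 2 = 3)
O(l) = -⅛ + l/8 (O(l) = ((-1 + l)/(8 + 16))*3 = ((-1 + l)/24)*3 = ((-1 + l)*(1/24))*3 = (-1/24 + l/24)*3 = -⅛ + l/8)
(4532 - 3689)*(O(55) + o(19)) = (4532 - 3689)*((-⅛ + (⅛)*55) - 52) = 843*((-⅛ + 55/8) - 52) = 843*(27/4 - 52) = 843*(-181/4) = -152583/4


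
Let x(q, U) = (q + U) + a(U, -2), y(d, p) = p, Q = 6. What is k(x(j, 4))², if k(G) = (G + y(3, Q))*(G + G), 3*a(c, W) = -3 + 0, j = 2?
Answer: 12100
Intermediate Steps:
a(c, W) = -1 (a(c, W) = (-3 + 0)/3 = (⅓)*(-3) = -1)
x(q, U) = -1 + U + q (x(q, U) = (q + U) - 1 = (U + q) - 1 = -1 + U + q)
k(G) = 2*G*(6 + G) (k(G) = (G + 6)*(G + G) = (6 + G)*(2*G) = 2*G*(6 + G))
k(x(j, 4))² = (2*(-1 + 4 + 2)*(6 + (-1 + 4 + 2)))² = (2*5*(6 + 5))² = (2*5*11)² = 110² = 12100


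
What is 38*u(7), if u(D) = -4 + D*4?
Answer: 912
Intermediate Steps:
u(D) = -4 + 4*D
38*u(7) = 38*(-4 + 4*7) = 38*(-4 + 28) = 38*24 = 912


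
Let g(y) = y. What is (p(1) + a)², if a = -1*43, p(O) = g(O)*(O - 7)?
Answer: 2401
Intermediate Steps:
p(O) = O*(-7 + O) (p(O) = O*(O - 7) = O*(-7 + O))
a = -43
(p(1) + a)² = (1*(-7 + 1) - 43)² = (1*(-6) - 43)² = (-6 - 43)² = (-49)² = 2401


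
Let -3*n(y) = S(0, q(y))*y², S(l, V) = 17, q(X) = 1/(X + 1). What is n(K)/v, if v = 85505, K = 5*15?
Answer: -6375/17101 ≈ -0.37279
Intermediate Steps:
q(X) = 1/(1 + X)
K = 75
n(y) = -17*y²/3
n(K)/v = -17/3*75²/85505 = -17/3*5625*(1/85505) = -31875*1/85505 = -6375/17101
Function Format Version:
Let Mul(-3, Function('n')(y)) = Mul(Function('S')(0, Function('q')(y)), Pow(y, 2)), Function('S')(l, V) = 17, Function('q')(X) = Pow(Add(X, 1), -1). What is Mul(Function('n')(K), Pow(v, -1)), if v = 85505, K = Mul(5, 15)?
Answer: Rational(-6375, 17101) ≈ -0.37279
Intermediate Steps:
Function('q')(X) = Pow(Add(1, X), -1)
K = 75
Function('n')(y) = Mul(Rational(-17, 3), Pow(y, 2)) (Function('n')(y) = Mul(Rational(-1, 3), Mul(17, Pow(y, 2))) = Mul(Rational(-17, 3), Pow(y, 2)))
Mul(Function('n')(K), Pow(v, -1)) = Mul(Mul(Rational(-17, 3), Pow(75, 2)), Pow(85505, -1)) = Mul(Mul(Rational(-17, 3), 5625), Rational(1, 85505)) = Mul(-31875, Rational(1, 85505)) = Rational(-6375, 17101)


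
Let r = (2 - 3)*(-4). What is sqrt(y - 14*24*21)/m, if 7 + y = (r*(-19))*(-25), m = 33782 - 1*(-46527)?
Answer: I*sqrt(5163)/80309 ≈ 0.00089472*I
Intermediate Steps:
m = 80309 (m = 33782 + 46527 = 80309)
r = 4 (r = -1*(-4) = 4)
y = 1893 (y = -7 + (4*(-19))*(-25) = -7 - 76*(-25) = -7 + 1900 = 1893)
sqrt(y - 14*24*21)/m = sqrt(1893 - 14*24*21)/80309 = sqrt(1893 - 336*21)*(1/80309) = sqrt(1893 - 7056)*(1/80309) = sqrt(-5163)*(1/80309) = (I*sqrt(5163))*(1/80309) = I*sqrt(5163)/80309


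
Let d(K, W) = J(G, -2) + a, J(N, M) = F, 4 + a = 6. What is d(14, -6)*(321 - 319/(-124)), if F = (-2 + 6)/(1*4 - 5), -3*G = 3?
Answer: -40123/62 ≈ -647.15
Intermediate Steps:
G = -1 (G = -⅓*3 = -1)
a = 2 (a = -4 + 6 = 2)
F = -4 (F = 4/(4 - 5) = 4/(-1) = 4*(-1) = -4)
J(N, M) = -4
d(K, W) = -2 (d(K, W) = -4 + 2 = -2)
d(14, -6)*(321 - 319/(-124)) = -2*(321 - 319/(-124)) = -2*(321 - 319*(-1/124)) = -2*(321 + 319/124) = -2*40123/124 = -40123/62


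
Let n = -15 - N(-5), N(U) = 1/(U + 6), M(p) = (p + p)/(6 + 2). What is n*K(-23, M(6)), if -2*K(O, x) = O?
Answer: -184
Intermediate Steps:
M(p) = p/4 (M(p) = (2*p)/8 = (2*p)*(⅛) = p/4)
K(O, x) = -O/2
N(U) = 1/(6 + U)
n = -16 (n = -15 - 1/(6 - 5) = -15 - 1/1 = -15 - 1*1 = -15 - 1 = -16)
n*K(-23, M(6)) = -(-8)*(-23) = -16*23/2 = -184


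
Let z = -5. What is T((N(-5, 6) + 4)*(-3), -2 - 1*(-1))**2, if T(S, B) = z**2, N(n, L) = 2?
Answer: 625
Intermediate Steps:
T(S, B) = 25 (T(S, B) = (-5)**2 = 25)
T((N(-5, 6) + 4)*(-3), -2 - 1*(-1))**2 = 25**2 = 625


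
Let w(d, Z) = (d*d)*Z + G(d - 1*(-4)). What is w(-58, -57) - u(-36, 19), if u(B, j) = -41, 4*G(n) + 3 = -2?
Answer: -766833/4 ≈ -1.9171e+5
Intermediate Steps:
G(n) = -5/4 (G(n) = -¾ + (¼)*(-2) = -¾ - ½ = -5/4)
w(d, Z) = -5/4 + Z*d² (w(d, Z) = (d*d)*Z - 5/4 = d²*Z - 5/4 = Z*d² - 5/4 = -5/4 + Z*d²)
w(-58, -57) - u(-36, 19) = (-5/4 - 57*(-58)²) - 1*(-41) = (-5/4 - 57*3364) + 41 = (-5/4 - 191748) + 41 = -766997/4 + 41 = -766833/4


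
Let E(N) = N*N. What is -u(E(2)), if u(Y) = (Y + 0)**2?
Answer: -16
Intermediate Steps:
E(N) = N**2
u(Y) = Y**2
-u(E(2)) = -(2**2)**2 = -1*4**2 = -1*16 = -16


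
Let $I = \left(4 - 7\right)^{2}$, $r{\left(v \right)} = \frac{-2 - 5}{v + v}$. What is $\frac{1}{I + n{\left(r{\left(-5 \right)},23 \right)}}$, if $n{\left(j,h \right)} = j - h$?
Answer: $- \frac{10}{133} \approx -0.075188$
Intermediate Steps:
$r{\left(v \right)} = - \frac{7}{2 v}$
$I = 9$ ($I = \left(-3\right)^{2} = 9$)
$\frac{1}{I + n{\left(r{\left(-5 \right)},23 \right)}} = \frac{1}{9 - \left(23 + \frac{7}{2 \left(-5\right)}\right)} = \frac{1}{9 - \frac{223}{10}} = \frac{1}{- \frac{133}{10}} = - \frac{10}{133}$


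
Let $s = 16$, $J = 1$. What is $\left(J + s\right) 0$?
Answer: $0$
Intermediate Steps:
$\left(J + s\right) 0 = \left(1 + 16\right) 0 = 17 \cdot 0 = 0$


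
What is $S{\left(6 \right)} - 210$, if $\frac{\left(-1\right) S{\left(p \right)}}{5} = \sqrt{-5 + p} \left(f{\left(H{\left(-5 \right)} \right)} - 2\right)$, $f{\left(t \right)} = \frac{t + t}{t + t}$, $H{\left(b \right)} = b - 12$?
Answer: $-205$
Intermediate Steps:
$H{\left(b \right)} = -12 + b$ ($H{\left(b \right)} = b - 12 = -12 + b$)
$f{\left(t \right)} = 1$ ($f{\left(t \right)} = \frac{2 t}{2 t} = 2 t \frac{1}{2 t} = 1$)
$S{\left(p \right)} = 5 \sqrt{-5 + p}$ ($S{\left(p \right)} = - 5 \sqrt{-5 + p} \left(1 - 2\right) = - 5 \sqrt{-5 + p} \left(-1\right) = - 5 \left(- \sqrt{-5 + p}\right) = 5 \sqrt{-5 + p}$)
$S{\left(6 \right)} - 210 = 5 \sqrt{-5 + 6} - 210 = 5 \sqrt{1} - 210 = 5 \cdot 1 - 210 = 5 - 210 = -205$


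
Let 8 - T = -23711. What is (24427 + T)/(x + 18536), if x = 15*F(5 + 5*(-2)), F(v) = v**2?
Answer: 48146/18911 ≈ 2.5459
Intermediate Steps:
T = 23719 (T = 8 - 1*(-23711) = 8 + 23711 = 23719)
x = 375 (x = 15*(5 + 5*(-2))**2 = 15*(5 - 10)**2 = 15*(-5)**2 = 15*25 = 375)
(24427 + T)/(x + 18536) = (24427 + 23719)/(375 + 18536) = 48146/18911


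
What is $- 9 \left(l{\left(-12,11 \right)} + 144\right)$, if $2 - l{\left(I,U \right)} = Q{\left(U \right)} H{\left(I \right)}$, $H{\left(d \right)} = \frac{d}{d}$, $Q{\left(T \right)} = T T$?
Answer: $-225$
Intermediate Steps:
$Q{\left(T \right)} = T^{2}$
$H{\left(d \right)} = 1$
$l{\left(I,U \right)} = 2 - U^{2}$ ($l{\left(I,U \right)} = 2 - U^{2} \cdot 1 = 2 - U^{2}$)
$- 9 \left(l{\left(-12,11 \right)} + 144\right) = - 9 \left(\left(2 - 11^{2}\right) + 144\right) = - 9 \left(\left(2 - 121\right) + 144\right) = - 9 \left(-119 + 144\right) = \left(-9\right) 25 = -225$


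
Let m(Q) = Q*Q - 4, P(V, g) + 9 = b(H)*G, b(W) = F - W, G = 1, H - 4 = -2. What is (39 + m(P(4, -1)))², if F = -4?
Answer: 67600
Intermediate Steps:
H = 2 (H = 4 - 2 = 2)
b(W) = -4 - W
P(V, g) = -15 (P(V, g) = -9 + (-4 - 1*2)*1 = -9 + (-4 - 2)*1 = -9 - 6*1 = -9 - 6 = -15)
m(Q) = -4 + Q² (m(Q) = Q² - 4 = -4 + Q²)
(39 + m(P(4, -1)))² = (39 + (-4 + (-15)²))² = (39 + (-4 + 225))² = (39 + 221)² = 260² = 67600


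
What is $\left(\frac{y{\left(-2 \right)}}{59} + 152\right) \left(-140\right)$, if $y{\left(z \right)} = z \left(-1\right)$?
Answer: $- \frac{1255800}{59} \approx -21285.0$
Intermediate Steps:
$y{\left(z \right)} = - z$
$\left(\frac{y{\left(-2 \right)}}{59} + 152\right) \left(-140\right) = \left(\frac{\left(-1\right) \left(-2\right)}{59} + 152\right) \left(-140\right) = \left(2 \cdot \frac{1}{59} + 152\right) \left(-140\right) = \left(\frac{2}{59} + 152\right) \left(-140\right) = \frac{8970}{59} \left(-140\right) = - \frac{1255800}{59}$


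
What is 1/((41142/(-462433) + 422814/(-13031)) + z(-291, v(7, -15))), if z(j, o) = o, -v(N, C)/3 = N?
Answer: -6025964423/322604520747 ≈ -0.018679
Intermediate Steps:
v(N, C) = -3*N
1/((41142/(-462433) + 422814/(-13031)) + z(-291, v(7, -15))) = 1/((41142/(-462433) + 422814/(-13031)) - 3*7) = 1/((41142*(-1/462433) + 422814*(-1/13031)) - 21) = 1/((-41142/462433 - 422814/13031) - 21) = 1/(-196059267864/6025964423 - 21) = 1/(-322604520747/6025964423) = -6025964423/322604520747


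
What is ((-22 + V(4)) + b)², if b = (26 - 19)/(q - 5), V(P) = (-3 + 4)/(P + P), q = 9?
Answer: 25921/64 ≈ 405.02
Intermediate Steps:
V(P) = 1/(2*P)
b = 7/4 (b = (26 - 19)/(9 - 5) = 7/4 ≈ 1.7500)
((-22 + V(4)) + b)² = ((-22 + (½)/4) + 7/4)² = ((-22 + (½)*(¼)) + 7/4)² = ((-22 + ⅛) + 7/4)² = (-175/8 + 7/4)² = (-161/8)² = 25921/64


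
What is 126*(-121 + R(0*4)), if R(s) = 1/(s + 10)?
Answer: -76167/5 ≈ -15233.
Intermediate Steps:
R(s) = 1/(10 + s)
126*(-121 + R(0*4)) = 126*(-121 + 1/(10 + 0*4)) = 126*(-121 + 1/(10 + 0)) = 126*(-121 + 1/10) = 126*(-121 + ⅒) = 126*(-1209/10) = -76167/5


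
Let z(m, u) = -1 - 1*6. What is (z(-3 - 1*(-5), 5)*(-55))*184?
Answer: 70840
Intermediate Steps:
z(m, u) = -7 (z(m, u) = -1 - 6 = -7)
(z(-3 - 1*(-5), 5)*(-55))*184 = -7*(-55)*184 = 385*184 = 70840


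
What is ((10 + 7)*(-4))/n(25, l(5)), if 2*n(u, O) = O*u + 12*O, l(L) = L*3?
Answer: -136/555 ≈ -0.24504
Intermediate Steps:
l(L) = 3*L
n(u, O) = 6*O + O*u/2 (n(u, O) = (O*u + 12*O)/2 = (12*O + O*u)/2 = 6*O + O*u/2)
((10 + 7)*(-4))/n(25, l(5)) = ((10 + 7)*(-4))/(((3*5)*(12 + 25)/2)) = (17*(-4))/(((½)*15*37)) = -68/555/2 = -68*2/555 = -136/555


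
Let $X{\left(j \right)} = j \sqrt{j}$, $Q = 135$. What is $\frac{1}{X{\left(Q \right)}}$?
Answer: $\frac{\sqrt{15}}{6075} \approx 0.00063753$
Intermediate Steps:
$X{\left(j \right)} = j^{\frac{3}{2}}$
$\frac{1}{X{\left(Q \right)}} = \frac{1}{135^{\frac{3}{2}}} = \frac{1}{405 \sqrt{15}} = \frac{\sqrt{15}}{6075}$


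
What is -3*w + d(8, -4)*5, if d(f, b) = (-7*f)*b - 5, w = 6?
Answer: 1077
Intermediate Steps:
d(f, b) = -5 - 7*b*f (d(f, b) = -7*b*f - 5 = -5 - 7*b*f)
-3*w + d(8, -4)*5 = -3*6 + (-5 - 7*(-4)*8)*5 = -18 + (-5 + 224)*5 = -18 + 219*5 = -18 + 1095 = 1077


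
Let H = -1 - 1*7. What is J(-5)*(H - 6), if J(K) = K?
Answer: 70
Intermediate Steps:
H = -8 (H = -1 - 7 = -8)
J(-5)*(H - 6) = -5*(-8 - 6) = -5*(-14) = 70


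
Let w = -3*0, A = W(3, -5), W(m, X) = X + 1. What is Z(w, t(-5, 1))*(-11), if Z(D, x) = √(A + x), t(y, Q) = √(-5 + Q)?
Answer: -11*√(-4 + 2*I) ≈ -5.3446 - 22.64*I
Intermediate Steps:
W(m, X) = 1 + X
A = -4 (A = 1 - 5 = -4)
w = 0 (w = -1*0 = 0)
Z(D, x) = √(-4 + x)
Z(w, t(-5, 1))*(-11) = √(-4 + √(-5 + 1))*(-11) = √(-4 + √(-4))*(-11) = √(-4 + 2*I)*(-11) = -11*√(-4 + 2*I)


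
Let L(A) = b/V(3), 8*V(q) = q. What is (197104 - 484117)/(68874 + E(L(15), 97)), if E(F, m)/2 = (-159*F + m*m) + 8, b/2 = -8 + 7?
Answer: -287013/89404 ≈ -3.2103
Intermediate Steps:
b = -2 (b = 2*(-8 + 7) = 2*(-1) = -2)
V(q) = q/8
L(A) = -16/3 (L(A) = -2/((⅛)*3) = -2/3/8 = -2*8/3 = -16/3)
E(F, m) = 16 - 318*F + 2*m² (E(F, m) = 2*((-159*F + m*m) + 8) = 2*((-159*F + m²) + 8) = 2*((m² - 159*F) + 8) = 2*(8 + m² - 159*F) = 16 - 318*F + 2*m²)
(197104 - 484117)/(68874 + E(L(15), 97)) = (197104 - 484117)/(68874 + (16 - 318*(-16/3) + 2*97²)) = -287013/(68874 + (16 + 1696 + 2*9409)) = -287013/(68874 + (16 + 1696 + 18818)) = -287013/(68874 + 20530) = -287013/89404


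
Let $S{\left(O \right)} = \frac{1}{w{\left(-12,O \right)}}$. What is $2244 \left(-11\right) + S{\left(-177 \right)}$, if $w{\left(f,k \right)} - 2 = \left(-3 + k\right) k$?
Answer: $- \frac{786481607}{31862} \approx -24684.0$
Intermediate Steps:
$w{\left(f,k \right)} = 2 + k \left(-3 + k\right)$ ($w{\left(f,k \right)} = 2 + \left(-3 + k\right) k = 2 + k \left(-3 + k\right)$)
$S{\left(O \right)} = \frac{1}{2 + O^{2} - 3 O}$
$2244 \left(-11\right) + S{\left(-177 \right)} = 2244 \left(-11\right) + \frac{1}{2 + \left(-177\right)^{2} - -531} = -24684 + \frac{1}{2 + 31329 + 531} = -24684 + \frac{1}{31862} = - \frac{786481607}{31862}$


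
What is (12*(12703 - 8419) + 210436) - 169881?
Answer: 91963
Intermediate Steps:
(12*(12703 - 8419) + 210436) - 169881 = (12*4284 + 210436) - 169881 = (51408 + 210436) - 169881 = 261844 - 169881 = 91963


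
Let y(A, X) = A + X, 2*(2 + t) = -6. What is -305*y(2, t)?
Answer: 915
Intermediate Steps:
t = -5 (t = -2 + (½)*(-6) = -2 - 3 = -5)
-305*y(2, t) = -305*(2 - 5) = -305*(-3) = 915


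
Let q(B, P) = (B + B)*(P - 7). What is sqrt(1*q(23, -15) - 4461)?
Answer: I*sqrt(5473) ≈ 73.98*I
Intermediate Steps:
q(B, P) = 2*B*(-7 + P) (q(B, P) = (2*B)*(-7 + P) = 2*B*(-7 + P))
sqrt(1*q(23, -15) - 4461) = sqrt(1*(2*23*(-7 - 15)) - 4461) = sqrt(1*(2*23*(-22)) - 4461) = sqrt(1*(-1012) - 4461) = sqrt(-1012 - 4461) = sqrt(-5473) = I*sqrt(5473)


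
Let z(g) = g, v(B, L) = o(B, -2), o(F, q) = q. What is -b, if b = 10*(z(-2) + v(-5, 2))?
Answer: 40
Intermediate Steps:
v(B, L) = -2
b = -40 (b = 10*(-2 - 2) = 10*(-4) = -40)
-b = -1*(-40) = 40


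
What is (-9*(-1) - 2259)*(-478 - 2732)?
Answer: 7222500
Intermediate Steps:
(-9*(-1) - 2259)*(-478 - 2732) = (9 - 2259)*(-3210) = -2250*(-3210) = 7222500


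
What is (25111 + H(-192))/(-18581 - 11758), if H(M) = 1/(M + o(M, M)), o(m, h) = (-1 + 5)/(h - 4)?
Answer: -26252150/31717739 ≈ -0.82768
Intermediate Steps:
o(m, h) = 4/(-4 + h)
H(M) = 1/(M + 4/(-4 + M))
(25111 + H(-192))/(-18581 - 11758) = (25111 + (-4 - 192)/(4 - 192*(-4 - 192)))/(-18581 - 11758) = (25111 - 196/(4 - 192*(-196)))/(-30339) = (25111 - 196/(4 + 37632))*(-1/30339) = (25111 - 196/37636)*(-1/30339) = (25111 + (1/37636)*(-196))*(-1/30339) = (25111 - 49/9409)*(-1/30339) = (236269350/9409)*(-1/30339) = -26252150/31717739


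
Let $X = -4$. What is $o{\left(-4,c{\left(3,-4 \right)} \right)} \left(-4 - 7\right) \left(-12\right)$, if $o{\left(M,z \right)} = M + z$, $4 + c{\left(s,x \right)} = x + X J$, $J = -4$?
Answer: $528$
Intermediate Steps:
$c{\left(s,x \right)} = 12 + x$ ($c{\left(s,x \right)} = -4 + \left(x - -16\right) = -4 + \left(x + 16\right) = -4 + \left(16 + x\right) = 12 + x$)
$o{\left(-4,c{\left(3,-4 \right)} \right)} \left(-4 - 7\right) \left(-12\right) = \left(-4 + \left(12 - 4\right)\right) \left(-4 - 7\right) \left(-12\right) = \left(-4 + 8\right) \left(-4 - 7\right) \left(-12\right) = 4 \left(-11\right) \left(-12\right) = \left(-44\right) \left(-12\right) = 528$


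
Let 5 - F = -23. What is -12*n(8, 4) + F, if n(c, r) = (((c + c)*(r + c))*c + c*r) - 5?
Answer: -18728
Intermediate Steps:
n(c, r) = -5 + c*r + 2*c²*(c + r) (n(c, r) = (((2*c)*(c + r))*c + c*r) - 5 = ((2*c*(c + r))*c + c*r) - 5 = (2*c²*(c + r) + c*r) - 5 = (c*r + 2*c²*(c + r)) - 5 = -5 + c*r + 2*c²*(c + r))
F = 28 (F = 5 - 1*(-23) = 5 + 23 = 28)
-12*n(8, 4) + F = -12*(-5 + 2*8³ + 8*4 + 2*4*8²) + 28 = -12*(-5 + 2*512 + 32 + 2*4*64) + 28 = -12*(-5 + 1024 + 32 + 512) + 28 = -12*1563 + 28 = -18756 + 28 = -18728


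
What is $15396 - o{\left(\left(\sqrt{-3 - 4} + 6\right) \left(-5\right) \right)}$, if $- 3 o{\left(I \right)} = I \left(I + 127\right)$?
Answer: $\frac{43103}{3} - \frac{335 i \sqrt{7}}{3} \approx 14368.0 - 295.44 i$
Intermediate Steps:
$o{\left(I \right)} = - \frac{I \left(127 + I\right)}{3}$ ($o{\left(I \right)} = - \frac{I \left(I + 127\right)}{3} = - \frac{I \left(127 + I\right)}{3}$)
$15396 - o{\left(\left(\sqrt{-3 - 4} + 6\right) \left(-5\right) \right)} = 15396 - - \frac{\left(\sqrt{-3 - 4} + 6\right) \left(-5\right) \left(127 + \left(\sqrt{-3 - 4} + 6\right) \left(-5\right)\right)}{3} = 15396 - - \frac{\left(\sqrt{-7} + 6\right) \left(-5\right) \left(127 + \left(\sqrt{-7} + 6\right) \left(-5\right)\right)}{3} = 15396 - - \frac{\left(i \sqrt{7} + 6\right) \left(-5\right) \left(127 + \left(i \sqrt{7} + 6\right) \left(-5\right)\right)}{3} = 15396 - - \frac{\left(6 + i \sqrt{7}\right) \left(-5\right) \left(127 + \left(6 + i \sqrt{7}\right) \left(-5\right)\right)}{3} = 15396 - - \frac{\left(-30 - 5 i \sqrt{7}\right) \left(127 - \left(30 + 5 i \sqrt{7}\right)\right)}{3} = 15396 - - \frac{\left(-30 - 5 i \sqrt{7}\right) \left(97 - 5 i \sqrt{7}\right)}{3} = 15396 + \frac{\left(-30 - 5 i \sqrt{7}\right) \left(97 - 5 i \sqrt{7}\right)}{3}$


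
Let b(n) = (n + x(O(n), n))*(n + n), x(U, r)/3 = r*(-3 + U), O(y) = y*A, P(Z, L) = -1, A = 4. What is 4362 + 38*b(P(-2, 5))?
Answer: 2842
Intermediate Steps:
O(y) = 4*y (O(y) = y*4 = 4*y)
x(U, r) = 3*r*(-3 + U) (x(U, r) = 3*(r*(-3 + U)) = 3*r*(-3 + U))
b(n) = 2*n*(n + 3*n*(-3 + 4*n)) (b(n) = (n + 3*n*(-3 + 4*n))*(n + n) = (n + 3*n*(-3 + 4*n))*(2*n) = 2*n*(n + 3*n*(-3 + 4*n)))
4362 + 38*b(P(-2, 5)) = 4362 + 38*((-1)**2*(-16 + 24*(-1))) = 4362 + 38*(1*(-16 - 24)) = 4362 + 38*(1*(-40)) = 4362 + 38*(-40) = 4362 - 1520 = 2842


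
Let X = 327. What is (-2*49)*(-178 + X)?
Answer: -14602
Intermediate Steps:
(-2*49)*(-178 + X) = (-2*49)*(-178 + 327) = -98*149 = -14602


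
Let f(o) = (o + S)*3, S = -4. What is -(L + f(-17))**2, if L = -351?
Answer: -171396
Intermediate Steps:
f(o) = -12 + 3*o (f(o) = (o - 4)*3 = (-4 + o)*3 = -12 + 3*o)
-(L + f(-17))**2 = -(-351 + (-12 + 3*(-17)))**2 = -(-351 + (-12 - 51))**2 = -(-351 - 63)**2 = -1*(-414)**2 = -1*171396 = -171396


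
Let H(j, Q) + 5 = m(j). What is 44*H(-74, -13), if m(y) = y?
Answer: -3476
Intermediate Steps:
H(j, Q) = -5 + j
44*H(-74, -13) = 44*(-5 - 74) = 44*(-79) = -3476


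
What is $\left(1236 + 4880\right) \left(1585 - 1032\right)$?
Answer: $3382148$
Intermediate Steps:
$\left(1236 + 4880\right) \left(1585 - 1032\right) = 6116 \cdot 553 = 3382148$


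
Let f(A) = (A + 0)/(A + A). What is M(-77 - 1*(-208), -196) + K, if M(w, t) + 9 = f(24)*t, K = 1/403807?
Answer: -43207348/403807 ≈ -107.00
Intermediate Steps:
K = 1/403807 ≈ 2.4764e-6
f(A) = ½ (f(A) = A/((2*A)) = A*(1/(2*A)) = ½)
M(w, t) = -9 + t/2
M(-77 - 1*(-208), -196) + K = (-9 + (½)*(-196)) + 1/403807 = (-9 - 98) + 1/403807 = -107 + 1/403807 = -43207348/403807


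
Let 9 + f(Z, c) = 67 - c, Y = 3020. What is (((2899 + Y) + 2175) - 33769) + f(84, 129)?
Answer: -25746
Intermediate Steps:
f(Z, c) = 58 - c (f(Z, c) = -9 + (67 - c) = 58 - c)
(((2899 + Y) + 2175) - 33769) + f(84, 129) = (((2899 + 3020) + 2175) - 33769) + (58 - 1*129) = ((5919 + 2175) - 33769) + (58 - 129) = (8094 - 33769) - 71 = -25675 - 71 = -25746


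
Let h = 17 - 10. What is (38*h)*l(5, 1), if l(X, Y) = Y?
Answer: 266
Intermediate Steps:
h = 7
(38*h)*l(5, 1) = (38*7)*1 = 266*1 = 266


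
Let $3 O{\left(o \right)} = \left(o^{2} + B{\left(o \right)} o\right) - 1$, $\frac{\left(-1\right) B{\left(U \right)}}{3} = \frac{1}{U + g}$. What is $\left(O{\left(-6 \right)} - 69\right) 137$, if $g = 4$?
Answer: $- \frac{24797}{3} \approx -8265.7$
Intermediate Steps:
$B{\left(U \right)} = - \frac{3}{4 + U}$ ($B{\left(U \right)} = - \frac{3}{U + 4} = - \frac{3}{4 + U}$)
$O{\left(o \right)} = - \frac{1}{3} + \frac{o^{2}}{3} - \frac{o}{4 + o}$ ($O{\left(o \right)} = \frac{\left(o^{2} + - \frac{3}{4 + o} o\right) - 1}{3} = \frac{\left(o^{2} - \frac{3 o}{4 + o}\right) - 1}{3} = \frac{-1 + o^{2} - \frac{3 o}{4 + o}}{3} = - \frac{1}{3} + \frac{o^{2}}{3} - \frac{o}{4 + o}$)
$\left(O{\left(-6 \right)} - 69\right) 137 = \left(\frac{\left(-1\right) \left(-6\right) + \frac{\left(-1 + \left(-6\right)^{2}\right) \left(4 - 6\right)}{3}}{4 - 6} - 69\right) 137 = \left(\frac{6 + \frac{1}{3} \left(-1 + 36\right) \left(-2\right)}{-2} - 69\right) 137 = \left(- \frac{6 + \frac{1}{3} \cdot 35 \left(-2\right)}{2} - 69\right) 137 = \left(- \frac{6 - \frac{70}{3}}{2} - 69\right) 137 = \left(\left(- \frac{1}{2}\right) \left(- \frac{52}{3}\right) - 69\right) 137 = \left(\frac{26}{3} - 69\right) 137 = \left(- \frac{181}{3}\right) 137 = - \frac{24797}{3}$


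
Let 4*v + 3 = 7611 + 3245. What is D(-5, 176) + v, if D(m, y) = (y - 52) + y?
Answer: 12053/4 ≈ 3013.3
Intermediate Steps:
D(m, y) = -52 + 2*y (D(m, y) = (-52 + y) + y = -52 + 2*y)
v = 10853/4 (v = -3/4 + (7611 + 3245)/4 = -3/4 + (1/4)*10856 = -3/4 + 2714 = 10853/4 ≈ 2713.3)
D(-5, 176) + v = (-52 + 2*176) + 10853/4 = (-52 + 352) + 10853/4 = 300 + 10853/4 = 12053/4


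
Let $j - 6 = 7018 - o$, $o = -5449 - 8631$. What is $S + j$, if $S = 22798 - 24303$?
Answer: $19599$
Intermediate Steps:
$o = -14080$ ($o = -5449 - 8631 = -14080$)
$j = 21104$ ($j = 6 + \left(7018 - -14080\right) = 6 + \left(7018 + 14080\right) = 6 + 21098 = 21104$)
$S = -1505$
$S + j = -1505 + 21104 = 19599$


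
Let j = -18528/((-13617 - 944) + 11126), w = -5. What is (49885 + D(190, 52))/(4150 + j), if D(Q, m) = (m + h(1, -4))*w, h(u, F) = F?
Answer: 56843525/4757926 ≈ 11.947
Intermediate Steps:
D(Q, m) = 20 - 5*m (D(Q, m) = (m - 4)*(-5) = (-4 + m)*(-5) = 20 - 5*m)
j = 6176/1145 (j = -18528/(-14561 + 11126) = -18528/(-3435) = -18528*(-1/3435) = 6176/1145 ≈ 5.3939)
(49885 + D(190, 52))/(4150 + j) = (49885 + (20 - 5*52))/(4150 + 6176/1145) = (49885 + (20 - 260))/(4757926/1145) = (49885 - 240)*(1145/4757926) = 49645*(1145/4757926) = 56843525/4757926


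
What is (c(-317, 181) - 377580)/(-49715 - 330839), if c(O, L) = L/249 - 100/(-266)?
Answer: 12504280337/12602806818 ≈ 0.99218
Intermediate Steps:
c(O, L) = 50/133 + L/249 (c(O, L) = L*(1/249) - 100*(-1/266) = L/249 + 50/133 = 50/133 + L/249)
(c(-317, 181) - 377580)/(-49715 - 330839) = ((50/133 + (1/249)*181) - 377580)/(-49715 - 330839) = ((50/133 + 181/249) - 377580)/(-380554) = (36523/33117 - 377580)*(-1/380554) = -12504280337/33117*(-1/380554) = 12504280337/12602806818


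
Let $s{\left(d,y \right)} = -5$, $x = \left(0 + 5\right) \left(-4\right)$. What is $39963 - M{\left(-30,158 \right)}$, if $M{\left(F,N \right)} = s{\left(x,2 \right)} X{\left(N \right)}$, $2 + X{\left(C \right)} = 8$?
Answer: $39993$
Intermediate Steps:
$x = -20$ ($x = 5 \left(-4\right) = -20$)
$X{\left(C \right)} = 6$ ($X{\left(C \right)} = -2 + 8 = 6$)
$M{\left(F,N \right)} = -30$ ($M{\left(F,N \right)} = \left(-5\right) 6 = -30$)
$39963 - M{\left(-30,158 \right)} = 39963 - -30 = 39963 + 30 = 39993$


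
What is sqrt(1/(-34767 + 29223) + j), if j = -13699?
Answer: I*sqrt(11695877578)/924 ≈ 117.04*I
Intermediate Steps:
sqrt(1/(-34767 + 29223) + j) = sqrt(1/(-34767 + 29223) - 13699) = sqrt(1/(-5544) - 13699) = sqrt(-1/5544 - 13699) = sqrt(-75947257/5544) = I*sqrt(11695877578)/924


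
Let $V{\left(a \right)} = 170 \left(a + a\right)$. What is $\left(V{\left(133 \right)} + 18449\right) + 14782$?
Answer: $78451$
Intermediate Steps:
$V{\left(a \right)} = 340 a$ ($V{\left(a \right)} = 170 \cdot 2 a = 340 a$)
$\left(V{\left(133 \right)} + 18449\right) + 14782 = \left(340 \cdot 133 + 18449\right) + 14782 = \left(45220 + 18449\right) + 14782 = 63669 + 14782 = 78451$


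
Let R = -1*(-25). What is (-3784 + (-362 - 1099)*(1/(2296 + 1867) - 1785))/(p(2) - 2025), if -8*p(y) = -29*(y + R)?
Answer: -86726968016/64180971 ≈ -1351.3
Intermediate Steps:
R = 25
p(y) = 725/8 + 29*y/8 (p(y) = -(-29)*(y + 25)/8 = -(-29)*(25 + y)/8 = -(-725 - 29*y)/8 = 725/8 + 29*y/8)
(-3784 + (-362 - 1099)*(1/(2296 + 1867) - 1785))/(p(2) - 2025) = (-3784 + (-362 - 1099)*(1/(2296 + 1867) - 1785))/((725/8 + (29/8)*2) - 2025) = (-3784 - 1461*(1/4163 - 1785))/((725/8 + 29/4) - 2025) = (-3784 - 1461*(1/4163 - 1785))/(783/8 - 2025) = (-3784 - 1461*(-7430954/4163))/(-15417/8) = (-3784 + 10856623794/4163)*(-8/15417) = (10840871002/4163)*(-8/15417) = -86726968016/64180971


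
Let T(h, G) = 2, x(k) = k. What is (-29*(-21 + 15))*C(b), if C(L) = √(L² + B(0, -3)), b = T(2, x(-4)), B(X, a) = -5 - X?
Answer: 174*I ≈ 174.0*I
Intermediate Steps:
b = 2
C(L) = √(-5 + L²) (C(L) = √(L² + (-5 - 1*0)) = √(L² + (-5 + 0)) = √(L² - 5) = √(-5 + L²))
(-29*(-21 + 15))*C(b) = (-29*(-21 + 15))*√(-5 + 2²) = (-29*(-6))*√(-5 + 4) = 174*√(-1) = 174*I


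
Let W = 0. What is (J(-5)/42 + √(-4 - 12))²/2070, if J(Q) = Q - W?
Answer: (5 - 168*I)²/3651480 ≈ -0.0077226 - 0.00046009*I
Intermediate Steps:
J(Q) = Q (J(Q) = Q - 1*0 = Q + 0 = Q)
(J(-5)/42 + √(-4 - 12))²/2070 = (-5/42 + √(-4 - 12))²/2070 = (-5*1/42 + √(-16))²*(1/2070) = (-5/42 + 4*I)²*(1/2070) = (-5/42 + 4*I)²/2070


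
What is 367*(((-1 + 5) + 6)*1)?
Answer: 3670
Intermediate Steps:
367*(((-1 + 5) + 6)*1) = 367*((4 + 6)*1) = 367*(10*1) = 367*10 = 3670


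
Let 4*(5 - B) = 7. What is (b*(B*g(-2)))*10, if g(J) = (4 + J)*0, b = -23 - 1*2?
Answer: 0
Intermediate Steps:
B = 13/4 (B = 5 - 1/4*7 = 5 - 7/4 = 13/4 ≈ 3.2500)
b = -25 (b = -23 - 2 = -25)
g(J) = 0
(b*(B*g(-2)))*10 = -325*0/4*10 = -25*0*10 = 0*10 = 0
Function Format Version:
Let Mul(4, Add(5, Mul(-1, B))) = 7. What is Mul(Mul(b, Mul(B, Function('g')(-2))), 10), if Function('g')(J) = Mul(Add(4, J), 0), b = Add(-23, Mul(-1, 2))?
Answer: 0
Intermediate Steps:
B = Rational(13, 4) (B = Add(5, Mul(Rational(-1, 4), 7)) = Add(5, Rational(-7, 4)) = Rational(13, 4) ≈ 3.2500)
b = -25 (b = Add(-23, -2) = -25)
Function('g')(J) = 0
Mul(Mul(b, Mul(B, Function('g')(-2))), 10) = Mul(Mul(-25, Mul(Rational(13, 4), 0)), 10) = Mul(Mul(-25, 0), 10) = Mul(0, 10) = 0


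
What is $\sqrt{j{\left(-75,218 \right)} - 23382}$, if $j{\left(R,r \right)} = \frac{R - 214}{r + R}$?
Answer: $\frac{i \sqrt{478179845}}{143} \approx 152.92 i$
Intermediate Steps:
$j{\left(R,r \right)} = \frac{-214 + R}{R + r}$
$\sqrt{j{\left(-75,218 \right)} - 23382} = \sqrt{\frac{-214 - 75}{-75 + 218} - 23382} = \sqrt{\frac{1}{143} \left(-289\right) - 23382} = \sqrt{- \frac{289}{143} - 23382} = \sqrt{- \frac{3343915}{143}} = \frac{i \sqrt{478179845}}{143}$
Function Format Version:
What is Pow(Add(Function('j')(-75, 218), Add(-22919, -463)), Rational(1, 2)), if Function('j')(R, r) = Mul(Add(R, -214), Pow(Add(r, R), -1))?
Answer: Mul(Rational(1, 143), I, Pow(478179845, Rational(1, 2))) ≈ Mul(152.92, I)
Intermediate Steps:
Function('j')(R, r) = Mul(Pow(Add(R, r), -1), Add(-214, R)) (Function('j')(R, r) = Mul(Add(-214, R), Pow(Add(R, r), -1)) = Mul(Pow(Add(R, r), -1), Add(-214, R)))
Pow(Add(Function('j')(-75, 218), Add(-22919, -463)), Rational(1, 2)) = Pow(Add(Mul(Pow(Add(-75, 218), -1), Add(-214, -75)), Add(-22919, -463)), Rational(1, 2)) = Pow(Add(Mul(Pow(143, -1), -289), -23382), Rational(1, 2)) = Pow(Add(Mul(Rational(1, 143), -289), -23382), Rational(1, 2)) = Pow(Add(Rational(-289, 143), -23382), Rational(1, 2)) = Pow(Rational(-3343915, 143), Rational(1, 2)) = Mul(Rational(1, 143), I, Pow(478179845, Rational(1, 2)))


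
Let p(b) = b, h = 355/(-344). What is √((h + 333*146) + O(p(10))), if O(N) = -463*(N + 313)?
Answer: 19*I*√8271394/172 ≈ 317.7*I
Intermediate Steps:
h = -355/344 (h = 355*(-1/344) = -355/344 ≈ -1.0320)
O(N) = -144919 - 463*N (O(N) = -463*(313 + N) = -144919 - 463*N)
√((h + 333*146) + O(p(10))) = √((-355/344 + 333*146) + (-144919 - 463*10)) = √((-355/344 + 48618) + (-144919 - 4630)) = √(16724237/344 - 149549) = √(-34720619/344) = 19*I*√8271394/172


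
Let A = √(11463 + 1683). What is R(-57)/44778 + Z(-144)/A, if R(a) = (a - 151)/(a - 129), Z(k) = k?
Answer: 52/2082177 - 24*√13146/2191 ≈ -1.2559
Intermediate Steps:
A = √13146 ≈ 114.66
R(a) = (-151 + a)/(-129 + a)
R(-57)/44778 + Z(-144)/A = ((-151 - 57)/(-129 - 57))/44778 - 144*√13146/13146 = (-208/(-186))*(1/44778) - 24*√13146/2191 = -1/186*(-208)*(1/44778) - 24*√13146/2191 = (104/93)*(1/44778) - 24*√13146/2191 = 52/2082177 - 24*√13146/2191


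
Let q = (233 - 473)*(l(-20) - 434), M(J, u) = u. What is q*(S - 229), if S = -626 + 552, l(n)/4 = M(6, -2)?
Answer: -32142240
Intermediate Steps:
l(n) = -8 (l(n) = 4*(-2) = -8)
S = -74
q = 106080 (q = (233 - 473)*(-8 - 434) = -240*(-442) = 106080)
q*(S - 229) = 106080*(-74 - 229) = 106080*(-303) = -32142240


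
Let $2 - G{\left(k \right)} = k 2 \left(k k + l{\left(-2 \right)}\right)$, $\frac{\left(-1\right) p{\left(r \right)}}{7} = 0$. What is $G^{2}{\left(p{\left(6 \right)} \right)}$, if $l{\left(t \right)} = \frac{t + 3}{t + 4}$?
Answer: $4$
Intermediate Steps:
$l{\left(t \right)} = \frac{3 + t}{4 + t}$
$p{\left(r \right)} = 0$ ($p{\left(r \right)} = \left(-7\right) 0 = 0$)
$G{\left(k \right)} = 2 - 2 k \left(\frac{1}{2} + k^{2}\right)$ ($G{\left(k \right)} = 2 - k 2 \left(k k + \frac{3 - 2}{4 - 2}\right) = 2 - 2 k \left(k^{2} + \frac{1}{2} \cdot 1\right) = 2 - 2 k \left(k^{2} + \frac{1}{2}\right) = 2 - 2 k \left(\frac{1}{2} + k^{2}\right)$)
$G^{2}{\left(p{\left(6 \right)} \right)} = \left(2 - 0 - 2 \cdot 0^{3}\right)^{2} = \left(2 + 0 - 0\right)^{2} = \left(2 + 0 + 0\right)^{2} = 2^{2} = 4$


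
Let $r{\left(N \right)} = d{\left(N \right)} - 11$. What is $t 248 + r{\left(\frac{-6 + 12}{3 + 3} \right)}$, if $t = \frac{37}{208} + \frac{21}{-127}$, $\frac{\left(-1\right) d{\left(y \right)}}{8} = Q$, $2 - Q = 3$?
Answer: $\frac{355}{3302} \approx 0.10751$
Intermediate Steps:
$Q = -1$ ($Q = 2 - 3 = -1$)
$d{\left(y \right)} = 8$ ($d{\left(y \right)} = \left(-8\right) \left(-1\right) = 8$)
$t = \frac{331}{26416}$ ($t = 37 \cdot \frac{1}{208} + 21 \left(- \frac{1}{127}\right) = \frac{37}{208} - \frac{21}{127} = \frac{331}{26416} \approx 0.01253$)
$r{\left(N \right)} = -3$ ($r{\left(N \right)} = 8 - 11 = -3$)
$t 248 + r{\left(\frac{-6 + 12}{3 + 3} \right)} = \frac{331}{26416} \cdot 248 - 3 = \frac{10261}{3302} - 3 = \frac{355}{3302}$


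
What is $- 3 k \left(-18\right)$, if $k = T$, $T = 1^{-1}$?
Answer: $54$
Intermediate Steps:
$T = 1$
$k = 1$
$- 3 k \left(-18\right) = \left(-3\right) 1 \left(-18\right) = \left(-3\right) \left(-18\right) = 54$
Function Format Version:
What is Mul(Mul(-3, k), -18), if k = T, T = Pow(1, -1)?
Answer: 54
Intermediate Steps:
T = 1
k = 1
Mul(Mul(-3, k), -18) = Mul(Mul(-3, 1), -18) = Mul(-3, -18) = 54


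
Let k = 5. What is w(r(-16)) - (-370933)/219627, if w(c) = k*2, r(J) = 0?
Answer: 2567203/219627 ≈ 11.689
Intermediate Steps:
w(c) = 10 (w(c) = 5*2 = 10)
w(r(-16)) - (-370933)/219627 = 10 - (-370933)/219627 = 10 - 1*(-370933/219627) = 10 + 370933/219627 = 2567203/219627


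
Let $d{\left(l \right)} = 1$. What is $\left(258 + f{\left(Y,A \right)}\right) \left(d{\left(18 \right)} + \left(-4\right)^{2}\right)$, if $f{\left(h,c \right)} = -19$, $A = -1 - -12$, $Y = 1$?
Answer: $4063$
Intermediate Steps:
$A = 11$ ($A = -1 + 12 = 11$)
$\left(258 + f{\left(Y,A \right)}\right) \left(d{\left(18 \right)} + \left(-4\right)^{2}\right) = \left(258 - 19\right) \left(1 + \left(-4\right)^{2}\right) = 239 \left(1 + 16\right) = 239 \cdot 17 = 4063$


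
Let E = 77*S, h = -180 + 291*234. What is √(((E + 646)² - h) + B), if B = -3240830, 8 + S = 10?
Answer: 2*I*√667186 ≈ 1633.6*I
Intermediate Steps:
S = 2 (S = -8 + 10 = 2)
h = 67914 (h = -180 + 68094 = 67914)
E = 154 (E = 77*2 = 154)
√(((E + 646)² - h) + B) = √(((154 + 646)² - 1*67914) - 3240830) = √((800² - 67914) - 3240830) = √((640000 - 67914) - 3240830) = √(572086 - 3240830) = √(-2668744) = 2*I*√667186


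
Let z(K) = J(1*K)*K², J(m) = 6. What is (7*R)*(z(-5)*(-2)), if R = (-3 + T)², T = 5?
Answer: -8400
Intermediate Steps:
z(K) = 6*K²
R = 4 (R = (-3 + 5)² = 2² = 4)
(7*R)*(z(-5)*(-2)) = (7*4)*((6*(-5)²)*(-2)) = 28*((6*25)*(-2)) = 28*(150*(-2)) = 28*(-300) = -8400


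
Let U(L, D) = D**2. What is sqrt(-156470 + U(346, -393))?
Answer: I*sqrt(2021) ≈ 44.956*I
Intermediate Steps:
sqrt(-156470 + U(346, -393)) = sqrt(-156470 + (-393)**2) = sqrt(-156470 + 154449) = sqrt(-2021) = I*sqrt(2021)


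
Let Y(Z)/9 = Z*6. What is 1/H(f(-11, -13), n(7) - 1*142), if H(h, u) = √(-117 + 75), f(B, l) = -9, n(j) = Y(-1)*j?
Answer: -I*√42/42 ≈ -0.1543*I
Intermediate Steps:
Y(Z) = 54*Z (Y(Z) = 9*(Z*6) = 9*(6*Z) = 54*Z)
n(j) = -54*j (n(j) = (54*(-1))*j = -54*j)
H(h, u) = I*√42 (H(h, u) = √(-42) = I*√42)
1/H(f(-11, -13), n(7) - 1*142) = 1/(I*√42) = -I*√42/42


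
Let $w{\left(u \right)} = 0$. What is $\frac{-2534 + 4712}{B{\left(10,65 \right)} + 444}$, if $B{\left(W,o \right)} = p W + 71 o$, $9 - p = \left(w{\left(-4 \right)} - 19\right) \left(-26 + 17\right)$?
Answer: $\frac{2178}{3439} \approx 0.63332$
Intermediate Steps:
$p = -162$ ($p = 9 - \left(0 - 19\right) \left(-26 + 17\right) = 9 - \left(-19\right) \left(-9\right) = 9 - 171 = -162$)
$B{\left(W,o \right)} = - 162 W + 71 o$
$\frac{-2534 + 4712}{B{\left(10,65 \right)} + 444} = \frac{-2534 + 4712}{\left(\left(-162\right) 10 + 71 \cdot 65\right) + 444} = \frac{2178}{\left(-1620 + 4615\right) + 444} = \frac{2178}{2995 + 444} = \frac{2178}{3439}$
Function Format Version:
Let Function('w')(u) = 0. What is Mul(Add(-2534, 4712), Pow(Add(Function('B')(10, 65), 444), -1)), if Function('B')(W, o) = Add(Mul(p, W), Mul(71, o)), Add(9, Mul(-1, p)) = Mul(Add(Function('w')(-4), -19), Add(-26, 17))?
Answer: Rational(2178, 3439) ≈ 0.63332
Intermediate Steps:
p = -162 (p = Add(9, Mul(-1, Mul(Add(0, -19), Add(-26, 17)))) = Add(9, Mul(-1, Mul(-19, -9))) = Add(9, Mul(-1, 171)) = Add(9, -171) = -162)
Function('B')(W, o) = Add(Mul(-162, W), Mul(71, o))
Mul(Add(-2534, 4712), Pow(Add(Function('B')(10, 65), 444), -1)) = Mul(Add(-2534, 4712), Pow(Add(Add(Mul(-162, 10), Mul(71, 65)), 444), -1)) = Mul(2178, Pow(Add(Add(-1620, 4615), 444), -1)) = Mul(2178, Pow(Add(2995, 444), -1)) = Mul(2178, Pow(3439, -1)) = Mul(2178, Rational(1, 3439)) = Rational(2178, 3439)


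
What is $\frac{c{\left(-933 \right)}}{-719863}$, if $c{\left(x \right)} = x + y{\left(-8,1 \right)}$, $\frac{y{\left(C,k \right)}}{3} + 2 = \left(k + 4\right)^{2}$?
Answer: $\frac{864}{719863} \approx 0.0012002$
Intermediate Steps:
$y{\left(C,k \right)} = -6 + 3 \left(4 + k\right)^{2}$ ($y{\left(C,k \right)} = -6 + 3 \left(k + 4\right)^{2} = -6 + 3 \left(4 + k\right)^{2}$)
$c{\left(x \right)} = 69 + x$ ($c{\left(x \right)} = x - \left(6 - 3 \left(4 + 1\right)^{2}\right) = x - \left(6 - 3 \cdot 5^{2}\right) = x + \left(-6 + 3 \cdot 25\right) = x + \left(-6 + 75\right) = x + 69 = 69 + x$)
$\frac{c{\left(-933 \right)}}{-719863} = \frac{69 - 933}{-719863} = \left(-864\right) \left(- \frac{1}{719863}\right) = \frac{864}{719863}$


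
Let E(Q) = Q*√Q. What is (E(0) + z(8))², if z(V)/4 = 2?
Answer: 64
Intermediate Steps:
E(Q) = Q^(3/2)
z(V) = 8 (z(V) = 4*2 = 8)
(E(0) + z(8))² = (0^(3/2) + 8)² = (0 + 8)² = 8² = 64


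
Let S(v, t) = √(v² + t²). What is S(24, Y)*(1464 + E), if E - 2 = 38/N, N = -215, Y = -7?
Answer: 1575760/43 ≈ 36646.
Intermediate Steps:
S(v, t) = √(t² + v²)
E = 392/215 (E = 2 + 38/(-215) = 2 + 38*(-1/215) = 2 - 38/215 = 392/215 ≈ 1.8233)
S(24, Y)*(1464 + E) = √((-7)² + 24²)*(1464 + 392/215) = √(49 + 576)*(315152/215) = √625*(315152/215) = 25*(315152/215) = 1575760/43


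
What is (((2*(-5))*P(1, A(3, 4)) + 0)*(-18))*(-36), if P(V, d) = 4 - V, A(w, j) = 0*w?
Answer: -19440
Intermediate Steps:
A(w, j) = 0
(((2*(-5))*P(1, A(3, 4)) + 0)*(-18))*(-36) = (((2*(-5))*(4 - 1*1) + 0)*(-18))*(-36) = ((-10*(4 - 1) + 0)*(-18))*(-36) = ((-10*3 + 0)*(-18))*(-36) = ((-30 + 0)*(-18))*(-36) = -30*(-18)*(-36) = 540*(-36) = -19440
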